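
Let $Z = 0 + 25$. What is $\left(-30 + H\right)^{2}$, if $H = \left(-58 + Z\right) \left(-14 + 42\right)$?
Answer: $910116$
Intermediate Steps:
$Z = 25$
$H = -924$ ($H = \left(-58 + 25\right) \left(-14 + 42\right) = \left(-33\right) 28 = -924$)
$\left(-30 + H\right)^{2} = \left(-30 - 924\right)^{2} = \left(-954\right)^{2} = 910116$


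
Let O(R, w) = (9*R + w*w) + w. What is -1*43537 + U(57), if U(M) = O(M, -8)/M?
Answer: -2481040/57 ≈ -43527.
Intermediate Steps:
O(R, w) = w + w² + 9*R (O(R, w) = (9*R + w²) + w = (w² + 9*R) + w = w + w² + 9*R)
U(M) = (56 + 9*M)/M (U(M) = (-8 + (-8)² + 9*M)/M = (-8 + 64 + 9*M)/M = (56 + 9*M)/M)
-1*43537 + U(57) = -1*43537 + (9 + 56/57) = -43537 + (9 + 56*(1/57)) = -43537 + (9 + 56/57) = -43537 + 569/57 = -2481040/57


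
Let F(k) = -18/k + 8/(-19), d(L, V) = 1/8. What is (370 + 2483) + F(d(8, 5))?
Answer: 51463/19 ≈ 2708.6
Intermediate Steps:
d(L, V) = ⅛
F(k) = -8/19 - 18/k (F(k) = -18/k + 8*(-1/19) = -18/k - 8/19 = -8/19 - 18/k)
(370 + 2483) + F(d(8, 5)) = (370 + 2483) + (-8/19 - 18/⅛) = 2853 + (-8/19 - 18*8) = 2853 + (-8/19 - 144) = 2853 - 2744/19 = 51463/19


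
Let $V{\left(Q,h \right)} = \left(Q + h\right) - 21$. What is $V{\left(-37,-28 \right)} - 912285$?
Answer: $-912371$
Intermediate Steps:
$V{\left(Q,h \right)} = -21 + Q + h$
$V{\left(-37,-28 \right)} - 912285 = \left(-21 - 37 - 28\right) - 912285 = -86 - 912285 = -912371$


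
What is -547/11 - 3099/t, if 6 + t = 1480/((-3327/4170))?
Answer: -1091123437/22702394 ≈ -48.062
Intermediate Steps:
t = -2063854/1109 (t = -6 + 1480/((-3327/4170)) = -6 + 1480/((-3327*1/4170)) = -6 + 1480/(-1109/1390) = -6 + 1480*(-1390/1109) = -6 - 2057200/1109 = -2063854/1109 ≈ -1861.0)
-547/11 - 3099/t = -547/11 - 3099/(-2063854/1109) = -547*1/11 - 3099*(-1109/2063854) = -547/11 + 3436791/2063854 = -1091123437/22702394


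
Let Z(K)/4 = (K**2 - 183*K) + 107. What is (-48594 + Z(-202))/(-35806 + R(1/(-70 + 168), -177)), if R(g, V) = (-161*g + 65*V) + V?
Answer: -3680796/664855 ≈ -5.5362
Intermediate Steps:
R(g, V) = -161*g + 66*V
Z(K) = 428 - 732*K + 4*K**2 (Z(K) = 4*((K**2 - 183*K) + 107) = 4*(107 + K**2 - 183*K) = 428 - 732*K + 4*K**2)
(-48594 + Z(-202))/(-35806 + R(1/(-70 + 168), -177)) = (-48594 + (428 - 732*(-202) + 4*(-202)**2))/(-35806 + (-161/(-70 + 168) + 66*(-177))) = (-48594 + (428 + 147864 + 4*40804))/(-35806 + (-161/98 - 11682)) = (-48594 + (428 + 147864 + 163216))/(-35806 + (-161*1/98 - 11682)) = (-48594 + 311508)/(-35806 + (-23/14 - 11682)) = 262914/(-35806 - 163571/14) = 262914/(-664855/14) = 262914*(-14/664855) = -3680796/664855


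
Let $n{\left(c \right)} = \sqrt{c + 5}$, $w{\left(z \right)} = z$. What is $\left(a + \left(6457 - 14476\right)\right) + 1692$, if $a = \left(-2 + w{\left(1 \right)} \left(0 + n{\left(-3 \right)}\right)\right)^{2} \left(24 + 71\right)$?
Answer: $-5757 - 380 \sqrt{2} \approx -6294.4$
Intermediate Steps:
$n{\left(c \right)} = \sqrt{5 + c}$
$a = 95 \left(-2 + \sqrt{2}\right)^{2}$ ($a = \left(-2 + 1 \left(0 + \sqrt{5 - 3}\right)\right)^{2} \left(24 + 71\right) = \left(-2 + 1 \left(0 + \sqrt{2}\right)\right)^{2} \cdot 95 = \left(-2 + 1 \sqrt{2}\right)^{2} \cdot 95 = \left(-2 + \sqrt{2}\right)^{2} \cdot 95 = 95 \left(-2 + \sqrt{2}\right)^{2} \approx 32.599$)
$\left(a + \left(6457 - 14476\right)\right) + 1692 = \left(\left(570 - 380 \sqrt{2}\right) + \left(6457 - 14476\right)\right) + 1692 = \left(\left(570 - 380 \sqrt{2}\right) - 8019\right) + 1692 = \left(-7449 - 380 \sqrt{2}\right) + 1692 = -5757 - 380 \sqrt{2}$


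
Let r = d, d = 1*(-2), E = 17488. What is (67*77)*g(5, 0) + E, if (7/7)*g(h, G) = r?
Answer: 7170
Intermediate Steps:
d = -2
r = -2
g(h, G) = -2
(67*77)*g(5, 0) + E = (67*77)*(-2) + 17488 = 5159*(-2) + 17488 = -10318 + 17488 = 7170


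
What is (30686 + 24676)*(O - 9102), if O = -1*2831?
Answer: -660634746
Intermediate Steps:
O = -2831
(30686 + 24676)*(O - 9102) = (30686 + 24676)*(-2831 - 9102) = 55362*(-11933) = -660634746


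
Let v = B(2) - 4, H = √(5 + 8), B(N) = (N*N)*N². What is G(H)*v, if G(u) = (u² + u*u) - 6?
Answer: 240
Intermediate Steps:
B(N) = N⁴ (B(N) = N²*N² = N⁴)
H = √13 ≈ 3.6056
G(u) = -6 + 2*u² (G(u) = (u² + u²) - 6 = 2*u² - 6 = -6 + 2*u²)
v = 12 (v = 2⁴ - 4 = 16 - 4 = 12)
G(H)*v = (-6 + 2*(√13)²)*12 = (-6 + 2*13)*12 = (-6 + 26)*12 = 20*12 = 240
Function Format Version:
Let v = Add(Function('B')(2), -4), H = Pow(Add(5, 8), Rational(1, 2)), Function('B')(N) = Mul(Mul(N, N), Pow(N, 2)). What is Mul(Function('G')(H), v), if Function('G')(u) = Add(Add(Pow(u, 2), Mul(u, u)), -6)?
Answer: 240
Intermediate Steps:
Function('B')(N) = Pow(N, 4) (Function('B')(N) = Mul(Pow(N, 2), Pow(N, 2)) = Pow(N, 4))
H = Pow(13, Rational(1, 2)) ≈ 3.6056
Function('G')(u) = Add(-6, Mul(2, Pow(u, 2))) (Function('G')(u) = Add(Add(Pow(u, 2), Pow(u, 2)), -6) = Add(Mul(2, Pow(u, 2)), -6) = Add(-6, Mul(2, Pow(u, 2))))
v = 12 (v = Add(Pow(2, 4), -4) = Add(16, -4) = 12)
Mul(Function('G')(H), v) = Mul(Add(-6, Mul(2, Pow(Pow(13, Rational(1, 2)), 2))), 12) = Mul(Add(-6, Mul(2, 13)), 12) = Mul(Add(-6, 26), 12) = Mul(20, 12) = 240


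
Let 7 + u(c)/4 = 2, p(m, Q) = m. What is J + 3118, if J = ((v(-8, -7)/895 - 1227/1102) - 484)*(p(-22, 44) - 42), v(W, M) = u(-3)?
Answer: 3369826438/98629 ≈ 34167.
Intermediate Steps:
u(c) = -20 (u(c) = -28 + 4*2 = -28 + 8 = -20)
v(W, M) = -20
J = 3062301216/98629 (J = ((-20/895 - 1227/1102) - 484)*(-22 - 42) = ((-20*1/895 - 1227*1/1102) - 484)*(-64) = ((-4/179 - 1227/1102) - 484)*(-64) = (-224041/197258 - 484)*(-64) = -95696913/197258*(-64) = 3062301216/98629 ≈ 31049.)
J + 3118 = 3062301216/98629 + 3118 = 3369826438/98629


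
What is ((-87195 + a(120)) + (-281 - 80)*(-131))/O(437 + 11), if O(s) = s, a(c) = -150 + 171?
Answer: -39883/448 ≈ -89.025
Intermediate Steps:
a(c) = 21
((-87195 + a(120)) + (-281 - 80)*(-131))/O(437 + 11) = ((-87195 + 21) + (-281 - 80)*(-131))/(437 + 11) = (-87174 - 361*(-131))/448 = (-87174 + 47291)*(1/448) = -39883*1/448 = -39883/448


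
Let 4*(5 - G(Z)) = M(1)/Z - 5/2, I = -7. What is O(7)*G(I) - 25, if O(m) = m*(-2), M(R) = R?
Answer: -417/4 ≈ -104.25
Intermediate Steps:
G(Z) = 45/8 - 1/(4*Z) (G(Z) = 5 - (1/Z - 5/2)/4 = 5 - (-5/2 + 1/Z)/4 = 5 + (5/8 - 1/(4*Z)) = 45/8 - 1/(4*Z))
O(m) = -2*m
O(7)*G(I) - 25 = (-2*7)*((⅛)*(-2 + 45*(-7))/(-7)) - 25 = -7*(-1)*(-2 - 315)/(4*7) - 25 = -7*(-1)*(-317)/(4*7) - 25 = -14*317/56 - 25 = -317/4 - 25 = -417/4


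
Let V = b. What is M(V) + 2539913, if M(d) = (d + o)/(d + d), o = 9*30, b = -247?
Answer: 1254716999/494 ≈ 2.5399e+6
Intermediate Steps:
V = -247
o = 270
M(d) = (270 + d)/(2*d) (M(d) = (d + 270)/(d + d) = (270 + d)/((2*d)) = (270 + d)*(1/(2*d)) = (270 + d)/(2*d))
M(V) + 2539913 = (1/2)*(270 - 247)/(-247) + 2539913 = (1/2)*(-1/247)*23 + 2539913 = -23/494 + 2539913 = 1254716999/494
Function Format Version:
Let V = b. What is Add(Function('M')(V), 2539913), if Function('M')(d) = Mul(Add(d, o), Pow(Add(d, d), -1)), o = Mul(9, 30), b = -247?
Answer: Rational(1254716999, 494) ≈ 2.5399e+6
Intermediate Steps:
V = -247
o = 270
Function('M')(d) = Mul(Rational(1, 2), Pow(d, -1), Add(270, d)) (Function('M')(d) = Mul(Add(d, 270), Pow(Add(d, d), -1)) = Mul(Add(270, d), Pow(Mul(2, d), -1)) = Mul(Add(270, d), Mul(Rational(1, 2), Pow(d, -1))) = Mul(Rational(1, 2), Pow(d, -1), Add(270, d)))
Add(Function('M')(V), 2539913) = Add(Mul(Rational(1, 2), Pow(-247, -1), Add(270, -247)), 2539913) = Add(Mul(Rational(1, 2), Rational(-1, 247), 23), 2539913) = Add(Rational(-23, 494), 2539913) = Rational(1254716999, 494)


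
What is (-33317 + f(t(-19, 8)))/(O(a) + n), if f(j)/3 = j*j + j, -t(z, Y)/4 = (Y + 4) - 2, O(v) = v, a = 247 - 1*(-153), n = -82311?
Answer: 28637/81911 ≈ 0.34961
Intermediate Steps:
a = 400 (a = 247 + 153 = 400)
t(z, Y) = -8 - 4*Y (t(z, Y) = -4*((Y + 4) - 2) = -4*((4 + Y) - 2) = -4*(2 + Y) = -8 - 4*Y)
f(j) = 3*j + 3*j**2 (f(j) = 3*(j*j + j) = 3*(j**2 + j) = 3*(j + j**2) = 3*j + 3*j**2)
(-33317 + f(t(-19, 8)))/(O(a) + n) = (-33317 + 3*(-8 - 4*8)*(1 + (-8 - 4*8)))/(400 - 82311) = (-33317 + 3*(-8 - 32)*(1 + (-8 - 32)))/(-81911) = (-33317 + 3*(-40)*(1 - 40))*(-1/81911) = (-33317 + 3*(-40)*(-39))*(-1/81911) = (-33317 + 4680)*(-1/81911) = -28637*(-1/81911) = 28637/81911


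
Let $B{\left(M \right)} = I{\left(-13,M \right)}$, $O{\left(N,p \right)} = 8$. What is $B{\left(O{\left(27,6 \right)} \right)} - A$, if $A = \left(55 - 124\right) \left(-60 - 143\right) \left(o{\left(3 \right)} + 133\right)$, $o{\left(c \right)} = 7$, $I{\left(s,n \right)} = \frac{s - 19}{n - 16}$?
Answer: $-1960976$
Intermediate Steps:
$I{\left(s,n \right)} = \frac{-19 + s}{-16 + n}$
$B{\left(M \right)} = - \frac{32}{-16 + M}$ ($B{\left(M \right)} = \frac{-19 - 13}{-16 + M} = \frac{1}{-16 + M} \left(-32\right) = - \frac{32}{-16 + M}$)
$A = 1960980$ ($A = \left(55 - 124\right) \left(-60 - 143\right) \left(7 + 133\right) = \left(-69\right) \left(-203\right) 140 = 14007 \cdot 140 = 1960980$)
$B{\left(O{\left(27,6 \right)} \right)} - A = - \frac{32}{-16 + 8} - 1960980 = - \frac{32}{-8} - 1960980 = \left(-32\right) \left(- \frac{1}{8}\right) - 1960980 = 4 - 1960980 = -1960976$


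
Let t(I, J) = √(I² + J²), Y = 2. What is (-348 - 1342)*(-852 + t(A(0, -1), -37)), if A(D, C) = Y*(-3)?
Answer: 1439880 - 1690*√1405 ≈ 1.3765e+6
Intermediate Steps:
A(D, C) = -6 (A(D, C) = 2*(-3) = -6)
(-348 - 1342)*(-852 + t(A(0, -1), -37)) = (-348 - 1342)*(-852 + √((-6)² + (-37)²)) = -1690*(-852 + √(36 + 1369)) = -1690*(-852 + √1405) = 1439880 - 1690*√1405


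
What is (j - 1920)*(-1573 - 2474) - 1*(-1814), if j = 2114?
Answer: -783304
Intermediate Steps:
(j - 1920)*(-1573 - 2474) - 1*(-1814) = (2114 - 1920)*(-1573 - 2474) - 1*(-1814) = 194*(-4047) + 1814 = -785118 + 1814 = -783304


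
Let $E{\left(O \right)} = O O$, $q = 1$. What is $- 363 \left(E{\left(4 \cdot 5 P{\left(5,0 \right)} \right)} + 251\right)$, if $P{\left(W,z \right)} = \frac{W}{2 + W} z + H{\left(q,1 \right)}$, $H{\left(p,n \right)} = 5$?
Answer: $-3721113$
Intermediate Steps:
$P{\left(W,z \right)} = 5 + \frac{W z}{2 + W}$ ($P{\left(W,z \right)} = \frac{W}{2 + W} z + 5 = \frac{W z}{2 + W} + 5 = 5 + \frac{W z}{2 + W}$)
$E{\left(O \right)} = O^{2}$
$- 363 \left(E{\left(4 \cdot 5 P{\left(5,0 \right)} \right)} + 251\right) = - 363 \left(\left(4 \cdot 5 \frac{10 + 5 \cdot 5 + 5 \cdot 0}{2 + 5}\right)^{2} + 251\right) = - 363 \left(\left(20 \frac{10 + 25 + 0}{7}\right)^{2} + 251\right) = - 363 \left(\left(20 \cdot \frac{1}{7} \cdot 35\right)^{2} + 251\right) = - 363 \left(\left(20 \cdot 5\right)^{2} + 251\right) = - 363 \left(100^{2} + 251\right) = - 363 \left(10000 + 251\right) = \left(-363\right) 10251 = -3721113$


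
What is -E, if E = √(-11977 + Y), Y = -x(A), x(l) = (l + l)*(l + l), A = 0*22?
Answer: -I*√11977 ≈ -109.44*I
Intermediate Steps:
A = 0
x(l) = 4*l² (x(l) = (2*l)*(2*l) = 4*l²)
Y = 0 (Y = -4*0² = -4*0 = -1*0 = 0)
E = I*√11977 (E = √(-11977 + 0) = √(-11977) = I*√11977 ≈ 109.44*I)
-E = -I*√11977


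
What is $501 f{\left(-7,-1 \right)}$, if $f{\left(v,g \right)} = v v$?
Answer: $24549$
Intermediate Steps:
$f{\left(v,g \right)} = v^{2}$
$501 f{\left(-7,-1 \right)} = 501 \left(-7\right)^{2} = 501 \cdot 49 = 24549$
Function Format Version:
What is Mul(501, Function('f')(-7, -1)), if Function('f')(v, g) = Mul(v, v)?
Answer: 24549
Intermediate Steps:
Function('f')(v, g) = Pow(v, 2)
Mul(501, Function('f')(-7, -1)) = Mul(501, Pow(-7, 2)) = Mul(501, 49) = 24549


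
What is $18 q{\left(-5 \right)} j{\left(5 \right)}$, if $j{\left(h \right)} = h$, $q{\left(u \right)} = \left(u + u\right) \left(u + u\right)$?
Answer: $9000$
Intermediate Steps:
$q{\left(u \right)} = 4 u^{2}$ ($q{\left(u \right)} = 2 u 2 u = 4 u^{2}$)
$18 q{\left(-5 \right)} j{\left(5 \right)} = 18 \cdot 4 \left(-5\right)^{2} \cdot 5 = 18 \cdot 4 \cdot 25 \cdot 5 = 18 \cdot 100 \cdot 5 = 1800 \cdot 5 = 9000$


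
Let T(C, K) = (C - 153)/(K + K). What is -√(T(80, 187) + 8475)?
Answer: -√1185421798/374 ≈ -92.059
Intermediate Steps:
T(C, K) = (-153 + C)/(2*K) (T(C, K) = (-153 + C)/((2*K)) = (-153 + C)*(1/(2*K)) = (-153 + C)/(2*K))
-√(T(80, 187) + 8475) = -√((½)*(-153 + 80)/187 + 8475) = -√((½)*(1/187)*(-73) + 8475) = -√(-73/374 + 8475) = -√(3169577/374) = -√1185421798/374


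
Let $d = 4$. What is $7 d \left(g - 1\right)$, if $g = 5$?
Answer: $112$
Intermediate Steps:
$7 d \left(g - 1\right) = 7 \cdot 4 \left(5 - 1\right) = 7 \cdot 4 \cdot 4 = 7 \cdot 16 = 112$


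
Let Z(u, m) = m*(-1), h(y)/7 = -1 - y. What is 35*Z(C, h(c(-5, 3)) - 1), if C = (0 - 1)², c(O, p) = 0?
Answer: 280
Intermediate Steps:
h(y) = -7 - 7*y (h(y) = 7*(-1 - y) = -7 - 7*y)
C = 1 (C = (-1)² = 1)
Z(u, m) = -m
35*Z(C, h(c(-5, 3)) - 1) = 35*(-((-7 - 7*0) - 1)) = 35*(-((-7 + 0) - 1)) = 35*(-(-7 - 1)) = 35*(-1*(-8)) = 35*8 = 280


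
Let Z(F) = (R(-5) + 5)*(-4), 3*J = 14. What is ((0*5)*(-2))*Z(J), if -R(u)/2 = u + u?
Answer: 0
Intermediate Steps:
R(u) = -4*u (R(u) = -2*(u + u) = -4*u)
J = 14/3 (J = (1/3)*14 = 14/3 ≈ 4.6667)
Z(F) = -100 (Z(F) = (-4*(-5) + 5)*(-4) = (20 + 5)*(-4) = 25*(-4) = -100)
((0*5)*(-2))*Z(J) = ((0*5)*(-2))*(-100) = (0*(-2))*(-100) = 0*(-100) = 0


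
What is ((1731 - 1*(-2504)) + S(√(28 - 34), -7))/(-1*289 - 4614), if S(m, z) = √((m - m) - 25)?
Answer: -4235/4903 - 5*I/4903 ≈ -0.86376 - 0.0010198*I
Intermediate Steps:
S(m, z) = 5*I (S(m, z) = √(0 - 25) = √(-25) = 5*I)
((1731 - 1*(-2504)) + S(√(28 - 34), -7))/(-1*289 - 4614) = ((1731 - 1*(-2504)) + 5*I)/(-1*289 - 4614) = ((1731 + 2504) + 5*I)/(-289 - 4614) = (4235 + 5*I)/(-4903) = (4235 + 5*I)*(-1/4903) = -4235/4903 - 5*I/4903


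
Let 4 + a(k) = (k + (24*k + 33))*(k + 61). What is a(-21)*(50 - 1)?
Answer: -964516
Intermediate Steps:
a(k) = -4 + (33 + 25*k)*(61 + k) (a(k) = -4 + (k + (24*k + 33))*(k + 61) = -4 + (k + (33 + 24*k))*(61 + k) = -4 + (33 + 25*k)*(61 + k))
a(-21)*(50 - 1) = (2009 + 25*(-21)² + 1558*(-21))*(50 - 1) = (2009 + 25*441 - 32718)*49 = (2009 + 11025 - 32718)*49 = -19684*49 = -964516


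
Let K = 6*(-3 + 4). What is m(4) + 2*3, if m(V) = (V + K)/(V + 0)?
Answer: 17/2 ≈ 8.5000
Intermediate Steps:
K = 6 (K = 6*1 = 6)
m(V) = (6 + V)/V (m(V) = (V + 6)/(V + 0) = (6 + V)/V)
m(4) + 2*3 = (6 + 4)/4 + 2*3 = (1/4)*10 + 6 = 5/2 + 6 = 17/2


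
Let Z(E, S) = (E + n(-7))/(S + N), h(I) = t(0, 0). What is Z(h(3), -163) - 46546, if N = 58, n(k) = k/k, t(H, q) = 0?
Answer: -4887331/105 ≈ -46546.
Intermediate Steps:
h(I) = 0
n(k) = 1
Z(E, S) = (1 + E)/(58 + S) (Z(E, S) = (E + 1)/(S + 58) = (1 + E)/(58 + S))
Z(h(3), -163) - 46546 = (1 + 0)/(58 - 163) - 46546 = 1/(-105) - 46546 = -1/105*1 - 46546 = -1/105 - 46546 = -4887331/105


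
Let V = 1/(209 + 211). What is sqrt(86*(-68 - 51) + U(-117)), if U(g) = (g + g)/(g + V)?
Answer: I*sqrt(24706609898194)/49139 ≈ 101.15*I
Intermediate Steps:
V = 1/420 ≈ 0.0023810
U(g) = 2*g/(1/420 + g) (U(g) = (g + g)/(g + 1/420) = (2*g)/(1/420 + g) = 2*g/(1/420 + g))
sqrt(86*(-68 - 51) + U(-117)) = sqrt(86*(-68 - 51) + 840*(-117)/(1 + 420*(-117))) = sqrt(86*(-119) + 840*(-117)/(1 - 49140)) = sqrt(-10234 + 840*(-117)/(-49139)) = sqrt(-10234 + 840*(-117)*(-1/49139)) = sqrt(-10234 + 98280/49139) = sqrt(-502790246/49139) = I*sqrt(24706609898194)/49139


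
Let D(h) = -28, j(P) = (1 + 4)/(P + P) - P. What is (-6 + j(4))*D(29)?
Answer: 525/2 ≈ 262.50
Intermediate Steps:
j(P) = -P + 5/(2*P) (j(P) = 5/((2*P)) - P = 5*(1/(2*P)) - P = 5/(2*P) - P = -P + 5/(2*P))
(-6 + j(4))*D(29) = (-6 + (-1*4 + (5/2)/4))*(-28) = (-6 + (-4 + (5/2)*(1/4)))*(-28) = (-6 + (-4 + 5/8))*(-28) = (-6 - 27/8)*(-28) = -75/8*(-28) = 525/2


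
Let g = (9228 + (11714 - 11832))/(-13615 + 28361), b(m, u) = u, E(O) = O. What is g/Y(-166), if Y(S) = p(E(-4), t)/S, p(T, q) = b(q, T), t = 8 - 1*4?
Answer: 378065/14746 ≈ 25.638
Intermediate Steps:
g = 4555/7373 (g = (9228 - 118)/14746 = 9110*(1/14746) = 4555/7373 ≈ 0.61779)
t = 4 (t = 8 - 4 = 4)
p(T, q) = T
Y(S) = -4/S
g/Y(-166) = 4555/(7373*((-4/(-166)))) = 4555/(7373*((-4*(-1/166)))) = 4555/(7373*(2/83)) = (4555/7373)*(83/2) = 378065/14746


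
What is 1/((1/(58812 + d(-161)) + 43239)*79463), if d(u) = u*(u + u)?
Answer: 110654/380196151379141 ≈ 2.9104e-10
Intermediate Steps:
d(u) = 2*u² (d(u) = u*(2*u) = 2*u²)
1/((1/(58812 + d(-161)) + 43239)*79463) = 1/((1/(58812 + 2*(-161)²) + 43239)*79463) = (1/79463)/(1/(58812 + 2*25921) + 43239) = (1/79463)/(1/(58812 + 51842) + 43239) = (1/79463)/(1/110654 + 43239) = (1/79463)/(4784568307/110654) = (110654/4784568307)*(1/79463) = 110654/380196151379141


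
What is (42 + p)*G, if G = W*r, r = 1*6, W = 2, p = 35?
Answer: 924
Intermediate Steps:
r = 6
G = 12 (G = 2*6 = 12)
(42 + p)*G = (42 + 35)*12 = 77*12 = 924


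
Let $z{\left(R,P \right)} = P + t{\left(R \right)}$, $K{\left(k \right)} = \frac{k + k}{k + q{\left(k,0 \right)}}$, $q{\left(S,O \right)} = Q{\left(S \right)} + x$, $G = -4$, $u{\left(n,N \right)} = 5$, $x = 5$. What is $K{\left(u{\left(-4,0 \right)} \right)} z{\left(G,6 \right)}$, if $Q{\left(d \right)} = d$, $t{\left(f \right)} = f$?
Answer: $\frac{4}{3} \approx 1.3333$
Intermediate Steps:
$q{\left(S,O \right)} = 5 + S$ ($q{\left(S,O \right)} = S + 5 = 5 + S$)
$K{\left(k \right)} = \frac{2 k}{5 + 2 k}$ ($K{\left(k \right)} = \frac{k + k}{k + \left(5 + k\right)} = \frac{2 k}{5 + 2 k}$)
$z{\left(R,P \right)} = P + R$
$K{\left(u{\left(-4,0 \right)} \right)} z{\left(G,6 \right)} = 2 \cdot 5 \frac{1}{5 + 2 \cdot 5} \left(6 - 4\right) = 2 \cdot 5 \frac{1}{5 + 10} \cdot 2 = 2 \cdot 5 \cdot \frac{1}{15} \cdot 2 = \frac{2}{3} \cdot 2 = \frac{4}{3}$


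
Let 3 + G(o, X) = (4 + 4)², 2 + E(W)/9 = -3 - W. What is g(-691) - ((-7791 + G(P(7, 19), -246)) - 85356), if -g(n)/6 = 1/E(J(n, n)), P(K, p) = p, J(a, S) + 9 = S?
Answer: 194084308/2085 ≈ 93086.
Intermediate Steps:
J(a, S) = -9 + S
E(W) = -45 - 9*W (E(W) = -18 + 9*(-3 - W) = -18 + (-27 - 9*W) = -45 - 9*W)
G(o, X) = 61 (G(o, X) = -3 + (4 + 4)² = -3 + 8² = -3 + 64 = 61)
g(n) = -6/(36 - 9*n) (g(n) = -6/(-45 - 9*(-9 + n)) = -6/(-45 + (81 - 9*n)) = -6/(36 - 9*n))
g(-691) - ((-7791 + G(P(7, 19), -246)) - 85356) = 2/(3*(-4 - 691)) - ((-7791 + 61) - 85356) = (⅔)/(-695) - (-7730 - 85356) = (⅔)*(-1/695) - 1*(-93086) = -2/2085 + 93086 = 194084308/2085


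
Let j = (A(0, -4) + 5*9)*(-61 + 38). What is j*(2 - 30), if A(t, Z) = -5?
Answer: 25760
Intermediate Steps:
j = -920 (j = (-5 + 5*9)*(-61 + 38) = (-5 + 45)*(-23) = 40*(-23) = -920)
j*(2 - 30) = -920*(2 - 30) = -920*(-28) = 25760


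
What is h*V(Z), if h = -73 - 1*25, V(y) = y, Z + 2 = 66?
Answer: -6272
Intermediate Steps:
Z = 64 (Z = -2 + 66 = 64)
h = -98 (h = -73 - 25 = -98)
h*V(Z) = -98*64 = -6272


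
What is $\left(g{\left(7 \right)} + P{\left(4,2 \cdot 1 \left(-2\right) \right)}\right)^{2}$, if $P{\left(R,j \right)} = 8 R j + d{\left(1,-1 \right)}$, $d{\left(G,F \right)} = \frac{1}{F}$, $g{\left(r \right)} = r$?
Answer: $14884$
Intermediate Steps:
$P{\left(R,j \right)} = -1 + 8 R j$ ($P{\left(R,j \right)} = 8 R j + \frac{1}{-1} = 8 R j - 1 = -1 + 8 R j$)
$\left(g{\left(7 \right)} + P{\left(4,2 \cdot 1 \left(-2\right) \right)}\right)^{2} = \left(7 + \left(-1 + 8 \cdot 4 \cdot 2 \cdot 1 \left(-2\right)\right)\right)^{2} = \left(7 + \left(-1 + 8 \cdot 4 \cdot 2 \left(-2\right)\right)\right)^{2} = \left(7 + \left(-1 + 8 \cdot 4 \left(-4\right)\right)\right)^{2} = \left(7 - 129\right)^{2} = \left(-122\right)^{2} = 14884$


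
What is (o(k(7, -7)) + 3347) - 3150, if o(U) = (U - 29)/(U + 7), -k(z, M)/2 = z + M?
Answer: 1350/7 ≈ 192.86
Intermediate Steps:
k(z, M) = -2*M - 2*z (k(z, M) = -2*(z + M) = -2*(M + z) = -2*M - 2*z)
o(U) = (-29 + U)/(7 + U)
(o(k(7, -7)) + 3347) - 3150 = ((-29 + (-2*(-7) - 2*7))/(7 + (-2*(-7) - 2*7)) + 3347) - 3150 = ((-29 + (14 - 14))/(7 + (14 - 14)) + 3347) - 3150 = ((-29 + 0)/(7 + 0) + 3347) - 3150 = (-29/7 + 3347) - 3150 = 23400/7 - 3150 = 1350/7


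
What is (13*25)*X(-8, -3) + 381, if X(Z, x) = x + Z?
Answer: -3194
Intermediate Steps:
X(Z, x) = Z + x
(13*25)*X(-8, -3) + 381 = (13*25)*(-8 - 3) + 381 = 325*(-11) + 381 = -3575 + 381 = -3194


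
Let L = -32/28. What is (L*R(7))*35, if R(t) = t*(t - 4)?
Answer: -840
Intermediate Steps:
R(t) = t*(-4 + t)
L = -8/7 (L = -32*1/28 = -8/7 ≈ -1.1429)
(L*R(7))*35 = -8*(-4 + 7)*35 = -8*3*35 = -8/7*21*35 = -24*35 = -840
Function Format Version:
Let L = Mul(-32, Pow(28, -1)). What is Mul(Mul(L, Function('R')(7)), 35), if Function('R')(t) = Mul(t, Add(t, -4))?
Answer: -840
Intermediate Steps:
Function('R')(t) = Mul(t, Add(-4, t))
L = Rational(-8, 7) (L = Mul(-32, Rational(1, 28)) = Rational(-8, 7) ≈ -1.1429)
Mul(Mul(L, Function('R')(7)), 35) = Mul(Mul(Rational(-8, 7), Mul(7, Add(-4, 7))), 35) = Mul(Mul(Rational(-8, 7), Mul(7, 3)), 35) = Mul(Mul(Rational(-8, 7), 21), 35) = Mul(-24, 35) = -840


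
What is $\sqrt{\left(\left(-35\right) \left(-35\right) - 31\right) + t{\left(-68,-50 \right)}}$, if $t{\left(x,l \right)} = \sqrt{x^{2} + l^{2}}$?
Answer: $\sqrt{1194 + 2 \sqrt{1781}} \approx 35.755$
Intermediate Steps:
$t{\left(x,l \right)} = \sqrt{l^{2} + x^{2}}$
$\sqrt{\left(\left(-35\right) \left(-35\right) - 31\right) + t{\left(-68,-50 \right)}} = \sqrt{\left(\left(-35\right) \left(-35\right) - 31\right) + \sqrt{\left(-50\right)^{2} + \left(-68\right)^{2}}} = \sqrt{\left(1225 - 31\right) + \sqrt{2500 + 4624}} = \sqrt{1194 + \sqrt{7124}} = \sqrt{1194 + 2 \sqrt{1781}}$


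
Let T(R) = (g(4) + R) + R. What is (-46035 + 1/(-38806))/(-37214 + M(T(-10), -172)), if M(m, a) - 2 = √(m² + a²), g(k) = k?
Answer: 16619197464933/13433697163456 + 1786434211*√1865/13433697163456 ≈ 1.2429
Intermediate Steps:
T(R) = 4 + 2*R (T(R) = (4 + R) + R = 4 + 2*R)
M(m, a) = 2 + √(a² + m²) (M(m, a) = 2 + √(m² + a²) = 2 + √(a² + m²))
(-46035 + 1/(-38806))/(-37214 + M(T(-10), -172)) = (-46035 + 1/(-38806))/(-37214 + (2 + √((-172)² + (4 + 2*(-10))²))) = (-46035 - 1/38806)/(-37214 + (2 + √(29584 + (4 - 20)²))) = -1786434211/(38806*(-37214 + (2 + √(29584 + (-16)²)))) = -1786434211/(38806*(-37214 + (2 + √(29584 + 256)))) = -1786434211/(38806*(-37214 + (2 + √29840))) = -1786434211/(38806*(-37214 + (2 + 4*√1865))) = -1786434211/(38806*(-37212 + 4*√1865))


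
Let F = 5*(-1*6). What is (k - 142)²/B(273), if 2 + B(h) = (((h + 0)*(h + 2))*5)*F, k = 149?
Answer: -49/11261252 ≈ -4.3512e-6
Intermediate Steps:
F = -30 (F = 5*(-6) = -30)
B(h) = -2 - 150*h*(2 + h) (B(h) = -2 + (((h + 0)*(h + 2))*5)*(-30) = -2 + ((h*(2 + h))*5)*(-30) = -2 + (5*h*(2 + h))*(-30) = -2 - 150*h*(2 + h))
(k - 142)²/B(273) = (149 - 142)²/(-2 - 300*273 - 150*273²) = 7²/(-2 - 81900 - 150*74529) = 49/(-2 - 81900 - 11179350) = 49/(-11261252) = 49*(-1/11261252) = -49/11261252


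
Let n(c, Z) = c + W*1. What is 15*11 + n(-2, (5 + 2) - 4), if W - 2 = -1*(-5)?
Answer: 170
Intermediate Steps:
W = 7 (W = 2 - 1*(-5) = 2 + 5 = 7)
n(c, Z) = 7 + c (n(c, Z) = c + 7*1 = c + 7 = 7 + c)
15*11 + n(-2, (5 + 2) - 4) = 15*11 + (7 - 2) = 165 + 5 = 170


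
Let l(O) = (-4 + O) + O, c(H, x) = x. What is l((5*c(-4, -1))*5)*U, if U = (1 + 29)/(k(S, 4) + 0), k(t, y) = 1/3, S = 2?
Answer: -4860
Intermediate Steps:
k(t, y) = 1/3
l(O) = -4 + 2*O
U = 90 (U = (1 + 29)/(1/3 + 0) = 30/(1/3) = 30*3 = 90)
l((5*c(-4, -1))*5)*U = (-4 + 2*((5*(-1))*5))*90 = (-4 + 2*(-5*5))*90 = (-4 + 2*(-25))*90 = (-4 - 50)*90 = -54*90 = -4860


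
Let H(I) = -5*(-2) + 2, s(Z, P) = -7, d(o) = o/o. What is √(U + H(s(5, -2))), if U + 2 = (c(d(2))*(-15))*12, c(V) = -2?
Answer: √370 ≈ 19.235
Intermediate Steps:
d(o) = 1
U = 358 (U = -2 - 2*(-15)*12 = -2 + 30*12 = -2 + 360 = 358)
H(I) = 12 (H(I) = 10 + 2 = 12)
√(U + H(s(5, -2))) = √(358 + 12) = √370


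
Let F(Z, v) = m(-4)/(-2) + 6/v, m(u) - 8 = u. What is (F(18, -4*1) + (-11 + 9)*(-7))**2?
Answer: 441/4 ≈ 110.25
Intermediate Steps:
m(u) = 8 + u
F(Z, v) = -2 + 6/v (F(Z, v) = (8 - 4)/(-2) + 6/v = 4*(-1/2) + 6/v = -2 + 6/v)
(F(18, -4*1) + (-11 + 9)*(-7))**2 = ((-2 + 6/((-4*1))) + (-11 + 9)*(-7))**2 = ((-2 + 6/(-4)) - 2*(-7))**2 = ((-2 + 6*(-1/4)) + 14)**2 = ((-2 - 3/2) + 14)**2 = (-7/2 + 14)**2 = (21/2)**2 = 441/4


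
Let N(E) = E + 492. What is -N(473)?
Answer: -965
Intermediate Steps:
N(E) = 492 + E
-N(473) = -(492 + 473) = -1*965 = -965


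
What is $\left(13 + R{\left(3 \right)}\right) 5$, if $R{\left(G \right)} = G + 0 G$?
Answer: $80$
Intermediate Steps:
$R{\left(G \right)} = G$ ($R{\left(G \right)} = G + 0 = G$)
$\left(13 + R{\left(3 \right)}\right) 5 = \left(13 + 3\right) 5 = 16 \cdot 5 = 80$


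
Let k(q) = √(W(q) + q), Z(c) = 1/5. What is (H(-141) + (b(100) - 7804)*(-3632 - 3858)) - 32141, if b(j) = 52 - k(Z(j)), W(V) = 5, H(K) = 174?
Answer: 58030513 + 1498*√130 ≈ 5.8048e+7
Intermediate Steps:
Z(c) = ⅕
k(q) = √(5 + q)
b(j) = 52 - √130/5 (b(j) = 52 - √(5 + ⅕) = 52 - √(26/5) = 52 - √130/5)
(H(-141) + (b(100) - 7804)*(-3632 - 3858)) - 32141 = (174 + ((52 - √130/5) - 7804)*(-3632 - 3858)) - 32141 = (174 + (-7752 - √130/5)*(-7490)) - 32141 = (174 + (58062480 + 1498*√130)) - 32141 = (58062654 + 1498*√130) - 32141 = 58030513 + 1498*√130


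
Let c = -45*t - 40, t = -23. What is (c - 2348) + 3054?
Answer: 1701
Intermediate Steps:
c = 995 (c = -45*(-23) - 40 = 1035 - 40 = 995)
(c - 2348) + 3054 = (995 - 2348) + 3054 = -1353 + 3054 = 1701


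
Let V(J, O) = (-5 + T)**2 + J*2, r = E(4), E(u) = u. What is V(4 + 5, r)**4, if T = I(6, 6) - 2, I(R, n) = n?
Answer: 130321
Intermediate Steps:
r = 4
T = 4 (T = 6 - 2 = 4)
V(J, O) = 1 + 2*J (V(J, O) = (-5 + 4)**2 + J*2 = (-1)**2 + 2*J = 1 + 2*J)
V(4 + 5, r)**4 = (1 + 2*(4 + 5))**4 = (1 + 2*9)**4 = (1 + 18)**4 = 19**4 = 130321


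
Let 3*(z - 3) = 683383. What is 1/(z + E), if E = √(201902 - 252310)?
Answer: 256272/58378134917 - 9*I*√12602/233512539668 ≈ 4.3899e-6 - 4.3267e-9*I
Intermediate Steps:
z = 683392/3 (z = 3 + (⅓)*683383 = 3 + 683383/3 = 683392/3 ≈ 2.2780e+5)
E = 2*I*√12602 (E = √(-50408) = 2*I*√12602 ≈ 224.52*I)
1/(z + E) = 1/(683392/3 + 2*I*√12602)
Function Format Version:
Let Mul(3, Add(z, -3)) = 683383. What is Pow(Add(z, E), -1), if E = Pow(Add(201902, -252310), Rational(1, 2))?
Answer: Add(Rational(256272, 58378134917), Mul(Rational(-9, 233512539668), I, Pow(12602, Rational(1, 2)))) ≈ Add(4.3899e-6, Mul(-4.3267e-9, I))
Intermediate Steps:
z = Rational(683392, 3) (z = Add(3, Mul(Rational(1, 3), 683383)) = Add(3, Rational(683383, 3)) = Rational(683392, 3) ≈ 2.2780e+5)
E = Mul(2, I, Pow(12602, Rational(1, 2))) (E = Pow(-50408, Rational(1, 2)) = Mul(2, I, Pow(12602, Rational(1, 2))) ≈ Mul(224.52, I))
Pow(Add(z, E), -1) = Pow(Add(Rational(683392, 3), Mul(2, I, Pow(12602, Rational(1, 2)))), -1)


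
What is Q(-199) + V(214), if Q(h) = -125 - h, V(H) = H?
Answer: 288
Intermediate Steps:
Q(-199) + V(214) = (-125 - 1*(-199)) + 214 = (-125 + 199) + 214 = 74 + 214 = 288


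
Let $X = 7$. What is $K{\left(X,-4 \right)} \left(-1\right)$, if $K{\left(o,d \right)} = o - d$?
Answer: $-11$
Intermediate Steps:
$K{\left(X,-4 \right)} \left(-1\right) = \left(7 - -4\right) \left(-1\right) = \left(7 + 4\right) \left(-1\right) = 11 \left(-1\right) = -11$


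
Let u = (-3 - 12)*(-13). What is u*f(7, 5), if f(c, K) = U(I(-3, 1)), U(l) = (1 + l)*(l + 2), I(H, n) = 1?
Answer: 1170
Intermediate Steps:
U(l) = (1 + l)*(2 + l)
f(c, K) = 6 (f(c, K) = 2 + 1² + 3*1 = 2 + 1 + 3 = 6)
u = 195 (u = -15*(-13) = 195)
u*f(7, 5) = 195*6 = 1170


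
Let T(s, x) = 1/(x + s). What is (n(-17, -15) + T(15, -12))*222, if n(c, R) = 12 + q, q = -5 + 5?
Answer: 2738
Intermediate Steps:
q = 0
n(c, R) = 12 (n(c, R) = 12 + 0 = 12)
T(s, x) = 1/(s + x)
(n(-17, -15) + T(15, -12))*222 = (12 + 1/(15 - 12))*222 = (12 + 1/3)*222 = (37/3)*222 = 2738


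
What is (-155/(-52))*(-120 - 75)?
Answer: -2325/4 ≈ -581.25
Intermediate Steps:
(-155/(-52))*(-120 - 75) = -155*(-1/52)*(-195) = (155/52)*(-195) = -2325/4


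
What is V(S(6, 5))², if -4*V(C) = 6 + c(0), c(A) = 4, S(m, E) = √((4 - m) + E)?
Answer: 25/4 ≈ 6.2500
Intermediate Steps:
S(m, E) = √(4 + E - m)
V(C) = -5/2 (V(C) = -(6 + 4)/4 = -¼*10 = -5/2)
V(S(6, 5))² = (-5/2)² = 25/4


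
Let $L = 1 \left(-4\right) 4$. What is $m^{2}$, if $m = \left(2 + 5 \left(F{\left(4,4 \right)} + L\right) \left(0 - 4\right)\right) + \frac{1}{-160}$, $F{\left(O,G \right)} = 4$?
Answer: $\frac{1499160961}{25600} \approx 58561.0$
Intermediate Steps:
$L = -16$ ($L = \left(-4\right) 4 = -16$)
$m = \frac{38719}{160}$ ($m = \left(2 + 5 \left(4 - 16\right) \left(0 - 4\right)\right) + \frac{1}{-160} = \left(2 + 5 \left(\left(-12\right) \left(-4\right)\right)\right) - \frac{1}{160} = \left(2 + 5 \cdot 48\right) - \frac{1}{160} = \left(2 + 240\right) - \frac{1}{160} = 242 - \frac{1}{160} = \frac{38719}{160} \approx 241.99$)
$m^{2} = \left(\frac{38719}{160}\right)^{2} = \frac{1499160961}{25600}$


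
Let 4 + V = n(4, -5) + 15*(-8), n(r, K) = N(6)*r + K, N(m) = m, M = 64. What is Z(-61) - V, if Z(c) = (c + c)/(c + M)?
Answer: 193/3 ≈ 64.333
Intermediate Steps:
Z(c) = 2*c/(64 + c) (Z(c) = (c + c)/(c + 64) = (2*c)/(64 + c) = 2*c/(64 + c))
n(r, K) = K + 6*r (n(r, K) = 6*r + K = K + 6*r)
V = -105 (V = -4 + ((-5 + 6*4) + 15*(-8)) = -4 + ((-5 + 24) - 120) = -4 + (19 - 120) = -4 - 101 = -105)
Z(-61) - V = 2*(-61)/(64 - 61) - 1*(-105) = 2*(-61)/3 + 105 = 2*(-61)*(⅓) + 105 = -122/3 + 105 = 193/3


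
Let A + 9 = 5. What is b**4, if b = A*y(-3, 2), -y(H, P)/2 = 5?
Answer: 2560000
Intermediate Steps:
A = -4 (A = -9 + 5 = -4)
y(H, P) = -10 (y(H, P) = -2*5 = -10)
b = 40 (b = -4*(-10) = 40)
b**4 = 40**4 = 2560000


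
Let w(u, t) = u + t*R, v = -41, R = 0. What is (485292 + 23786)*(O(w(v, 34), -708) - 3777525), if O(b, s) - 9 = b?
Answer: -1923071162446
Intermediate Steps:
w(u, t) = u (w(u, t) = u + t*0 = u + 0 = u)
O(b, s) = 9 + b
(485292 + 23786)*(O(w(v, 34), -708) - 3777525) = (485292 + 23786)*((9 - 41) - 3777525) = 509078*(-32 - 3777525) = 509078*(-3777557) = -1923071162446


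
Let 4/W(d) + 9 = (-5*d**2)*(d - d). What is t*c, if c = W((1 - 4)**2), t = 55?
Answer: -220/9 ≈ -24.444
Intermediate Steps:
W(d) = -4/9 (W(d) = 4/(-9 + (-5*d**2)*(d - d)) = 4/(-9 - 5*d**2*0) = 4/(-9 + 0) = 4/(-9) = 4*(-1/9) = -4/9)
c = -4/9 ≈ -0.44444
t*c = 55*(-4/9) = -220/9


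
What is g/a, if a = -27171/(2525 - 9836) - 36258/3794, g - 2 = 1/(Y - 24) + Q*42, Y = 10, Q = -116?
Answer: 15009524429/17999496 ≈ 833.89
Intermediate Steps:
g = -68181/14 (g = 2 + (1/(10 - 24) - 116*42) = 2 + (1/(-14) - 4872) = 2 + (-1/14 - 4872) = 2 - 68209/14 = -68181/14 ≈ -4870.1)
a = -26999244/4622989 (a = -27171/(-7311) - 36258*1/3794 = -27171*(-1/7311) - 18129/1897 = 9057/2437 - 18129/1897 = -26999244/4622989 ≈ -5.8402)
g/a = -68181/(14*(-26999244/4622989)) = -68181/14*(-4622989/26999244) = 15009524429/17999496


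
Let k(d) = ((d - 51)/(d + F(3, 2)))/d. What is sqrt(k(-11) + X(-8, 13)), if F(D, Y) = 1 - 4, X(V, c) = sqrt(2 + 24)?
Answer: sqrt(-2387 + 5929*sqrt(26))/77 ≈ 2.1671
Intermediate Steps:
X(V, c) = sqrt(26)
F(D, Y) = -3
k(d) = (-51 + d)/(d*(-3 + d)) (k(d) = ((d - 51)/(d - 3))/d = ((-51 + d)/(-3 + d))/d = (-51 + d)/(d*(-3 + d)))
sqrt(k(-11) + X(-8, 13)) = sqrt((-51 - 11)/((-11)*(-3 - 11)) + sqrt(26)) = sqrt(-1/11*(-62)/(-14) + sqrt(26)) = sqrt(-1/11*(-1/14)*(-62) + sqrt(26)) = sqrt(-31/77 + sqrt(26))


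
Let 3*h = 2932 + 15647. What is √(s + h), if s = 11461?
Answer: √17654 ≈ 132.87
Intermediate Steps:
h = 6193 (h = (2932 + 15647)/3 = (⅓)*18579 = 6193)
√(s + h) = √(11461 + 6193) = √17654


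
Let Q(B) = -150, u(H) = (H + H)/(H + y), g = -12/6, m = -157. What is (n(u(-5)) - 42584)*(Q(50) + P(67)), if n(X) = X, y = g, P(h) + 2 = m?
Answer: 92106102/7 ≈ 1.3158e+7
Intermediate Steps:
P(h) = -159 (P(h) = -2 - 157 = -159)
g = -2 (g = -12*1/6 = -2)
y = -2
u(H) = 2*H/(-2 + H) (u(H) = (H + H)/(H - 2) = (2*H)/(-2 + H) = 2*H/(-2 + H))
(n(u(-5)) - 42584)*(Q(50) + P(67)) = (2*(-5)/(-2 - 5) - 42584)*(-150 - 159) = (2*(-5)/(-7) - 42584)*(-309) = (2*(-5)*(-1/7) - 42584)*(-309) = (10/7 - 42584)*(-309) = -298078/7*(-309) = 92106102/7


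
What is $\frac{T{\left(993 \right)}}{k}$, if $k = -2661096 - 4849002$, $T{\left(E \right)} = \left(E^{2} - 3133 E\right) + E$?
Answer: $\frac{30783}{108842} \approx 0.28282$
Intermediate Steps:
$T{\left(E \right)} = E^{2} - 3132 E$
$k = -7510098$ ($k = -2661096 - 4849002 = -7510098$)
$\frac{T{\left(993 \right)}}{k} = \frac{993 \left(-3132 + 993\right)}{-7510098} = 993 \left(-2139\right) \left(- \frac{1}{7510098}\right) = \left(-2124027\right) \left(- \frac{1}{7510098}\right) = \frac{30783}{108842}$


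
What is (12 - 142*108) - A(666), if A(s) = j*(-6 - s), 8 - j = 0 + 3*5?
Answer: -20028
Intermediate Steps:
j = -7 (j = 8 - (0 + 3*5) = 8 - (0 + 15) = 8 - 1*15 = 8 - 15 = -7)
A(s) = 42 + 7*s (A(s) = -7*(-6 - s) = 42 + 7*s)
(12 - 142*108) - A(666) = (12 - 142*108) - (42 + 7*666) = (12 - 15336) - (42 + 4662) = -15324 - 1*4704 = -15324 - 4704 = -20028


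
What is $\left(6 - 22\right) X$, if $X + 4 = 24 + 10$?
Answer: $-480$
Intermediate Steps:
$X = 30$ ($X = -4 + \left(24 + 10\right) = -4 + 34 = 30$)
$\left(6 - 22\right) X = \left(6 - 22\right) 30 = \left(-16\right) 30 = -480$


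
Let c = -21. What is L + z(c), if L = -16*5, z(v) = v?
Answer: -101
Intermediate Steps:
L = -80
L + z(c) = -80 - 21 = -101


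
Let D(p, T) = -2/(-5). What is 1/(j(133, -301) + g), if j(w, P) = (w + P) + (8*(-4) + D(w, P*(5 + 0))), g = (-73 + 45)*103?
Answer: -5/15418 ≈ -0.00032430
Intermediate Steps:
g = -2884 (g = -28*103 = -2884)
D(p, T) = 2/5 (D(p, T) = -2*(-1/5) = 2/5)
j(w, P) = -158/5 + P + w (j(w, P) = (w + P) + (8*(-4) + 2/5) = (P + w) + (-32 + 2/5) = (P + w) - 158/5 = -158/5 + P + w)
1/(j(133, -301) + g) = 1/((-158/5 - 301 + 133) - 2884) = 1/(-998/5 - 2884) = 1/(-15418/5) = -5/15418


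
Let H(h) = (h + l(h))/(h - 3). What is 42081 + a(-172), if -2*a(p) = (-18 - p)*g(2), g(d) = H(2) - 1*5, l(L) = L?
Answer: 42774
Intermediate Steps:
H(h) = 2*h/(-3 + h) (H(h) = (h + h)/(h - 3) = (2*h)/(-3 + h) = 2*h/(-3 + h))
g(d) = -9 (g(d) = 2*2/(-3 + 2) - 1*5 = 2*2/(-1) - 5 = 2*2*(-1) - 5 = -4 - 5 = -9)
a(p) = -81 - 9*p/2 (a(p) = -(-18 - p)*(-9)/2 = -(162 + 9*p)/2 = -81 - 9*p/2)
42081 + a(-172) = 42081 + (-81 - 9/2*(-172)) = 42081 + (-81 + 774) = 42081 + 693 = 42774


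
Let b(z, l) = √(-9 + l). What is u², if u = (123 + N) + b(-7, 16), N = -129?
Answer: (-6 + √7)² ≈ 11.251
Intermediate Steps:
u = -6 + √7 (u = (123 - 129) + √(-9 + 16) = -6 + √7 ≈ -3.3542)
u² = (-6 + √7)²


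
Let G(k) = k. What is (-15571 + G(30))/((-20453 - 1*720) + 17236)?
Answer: 15541/3937 ≈ 3.9474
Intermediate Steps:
(-15571 + G(30))/((-20453 - 1*720) + 17236) = (-15571 + 30)/((-20453 - 1*720) + 17236) = -15541/((-20453 - 720) + 17236) = -15541/(-21173 + 17236) = -15541/(-3937) = -15541*(-1/3937) = 15541/3937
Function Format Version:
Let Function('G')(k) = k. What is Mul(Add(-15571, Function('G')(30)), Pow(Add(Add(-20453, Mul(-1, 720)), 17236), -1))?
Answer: Rational(15541, 3937) ≈ 3.9474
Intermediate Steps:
Mul(Add(-15571, Function('G')(30)), Pow(Add(Add(-20453, Mul(-1, 720)), 17236), -1)) = Mul(Add(-15571, 30), Pow(Add(Add(-20453, Mul(-1, 720)), 17236), -1)) = Mul(-15541, Pow(Add(Add(-20453, -720), 17236), -1)) = Mul(-15541, Pow(Add(-21173, 17236), -1)) = Mul(-15541, Pow(-3937, -1)) = Mul(-15541, Rational(-1, 3937)) = Rational(15541, 3937)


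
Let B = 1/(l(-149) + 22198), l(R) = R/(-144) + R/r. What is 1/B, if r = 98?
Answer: 156625661/7056 ≈ 22198.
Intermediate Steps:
l(R) = 23*R/7056 (l(R) = R/(-144) + R/98 = R*(-1/144) + R*(1/98) = -R/144 + R/98 = 23*R/7056)
B = 7056/156625661 (B = 1/((23/7056)*(-149) + 22198) = 1/(-3427/7056 + 22198) = 1/(156625661/7056) = 7056/156625661 ≈ 4.5050e-5)
1/B = 1/(7056/156625661) = 156625661/7056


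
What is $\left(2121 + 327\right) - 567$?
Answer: $1881$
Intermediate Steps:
$\left(2121 + 327\right) - 567 = 2448 - 567 = 1881$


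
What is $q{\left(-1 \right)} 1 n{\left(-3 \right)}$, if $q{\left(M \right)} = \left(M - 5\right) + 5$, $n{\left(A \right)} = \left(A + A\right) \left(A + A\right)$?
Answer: $-36$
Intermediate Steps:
$n{\left(A \right)} = 4 A^{2}$ ($n{\left(A \right)} = 2 A 2 A = 4 A^{2}$)
$q{\left(M \right)} = M$ ($q{\left(M \right)} = \left(-5 + M\right) + 5 = M$)
$q{\left(-1 \right)} 1 n{\left(-3 \right)} = \left(-1\right) 1 \cdot 4 \left(-3\right)^{2} = - 4 \cdot 9 = \left(-1\right) 36 = -36$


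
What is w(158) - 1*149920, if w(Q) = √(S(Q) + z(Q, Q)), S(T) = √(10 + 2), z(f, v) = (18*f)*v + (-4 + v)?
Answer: -149920 + √(449506 + 2*√3) ≈ -1.4925e+5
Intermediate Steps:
z(f, v) = -4 + v + 18*f*v (z(f, v) = 18*f*v + (-4 + v) = -4 + v + 18*f*v)
S(T) = 2*√3 (S(T) = √12 = 2*√3)
w(Q) = √(-4 + Q + 2*√3 + 18*Q²) (w(Q) = √(2*√3 + (-4 + Q + 18*Q*Q)) = √(2*√3 + (-4 + Q + 18*Q²)) = √(-4 + Q + 2*√3 + 18*Q²))
w(158) - 1*149920 = √(-4 + 158 + 2*√3 + 18*158²) - 1*149920 = √(-4 + 158 + 2*√3 + 18*24964) - 149920 = √(-4 + 158 + 2*√3 + 449352) - 149920 = √(449506 + 2*√3) - 149920 = -149920 + √(449506 + 2*√3)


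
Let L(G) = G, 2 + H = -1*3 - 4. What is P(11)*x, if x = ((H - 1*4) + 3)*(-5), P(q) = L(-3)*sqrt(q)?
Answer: -150*sqrt(11) ≈ -497.49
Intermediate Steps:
H = -9 (H = -2 + (-1*3 - 4) = -2 + (-3 - 4) = -2 - 7 = -9)
P(q) = -3*sqrt(q)
x = 50 (x = ((-9 - 1*4) + 3)*(-5) = ((-9 - 4) + 3)*(-5) = (-13 + 3)*(-5) = -10*(-5) = 50)
P(11)*x = -3*sqrt(11)*50 = -150*sqrt(11)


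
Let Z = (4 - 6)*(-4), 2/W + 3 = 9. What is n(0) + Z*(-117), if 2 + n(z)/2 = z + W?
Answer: -2818/3 ≈ -939.33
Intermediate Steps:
W = 1/3 (W = 2/(-3 + 9) = 2/6 = 2*(1/6) = 1/3 ≈ 0.33333)
n(z) = -10/3 + 2*z (n(z) = -4 + 2*(z + 1/3) = -4 + 2*(1/3 + z) = -4 + (2/3 + 2*z) = -10/3 + 2*z)
Z = 8 (Z = -2*(-4) = 8)
n(0) + Z*(-117) = (-10/3 + 2*0) + 8*(-117) = (-10/3 + 0) - 936 = -10/3 - 936 = -2818/3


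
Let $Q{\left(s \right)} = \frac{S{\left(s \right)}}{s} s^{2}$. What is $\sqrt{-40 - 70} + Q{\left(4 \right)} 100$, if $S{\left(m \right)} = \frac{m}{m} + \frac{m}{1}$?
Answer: $2000 + i \sqrt{110} \approx 2000.0 + 10.488 i$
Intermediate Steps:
$S{\left(m \right)} = 1 + m$ ($S{\left(m \right)} = 1 + m 1 = 1 + m$)
$Q{\left(s \right)} = s \left(1 + s\right)$ ($Q{\left(s \right)} = \frac{1 + s}{s} s^{2} = s \left(1 + s\right)$)
$\sqrt{-40 - 70} + Q{\left(4 \right)} 100 = \sqrt{-40 - 70} + 4 \left(1 + 4\right) 100 = \sqrt{-110} + 4 \cdot 5 \cdot 100 = i \sqrt{110} + 20 \cdot 100 = i \sqrt{110} + 2000 = 2000 + i \sqrt{110}$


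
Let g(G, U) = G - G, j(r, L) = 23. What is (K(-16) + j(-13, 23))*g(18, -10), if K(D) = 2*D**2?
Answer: 0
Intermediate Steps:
g(G, U) = 0
(K(-16) + j(-13, 23))*g(18, -10) = (2*(-16)**2 + 23)*0 = (2*256 + 23)*0 = (512 + 23)*0 = 535*0 = 0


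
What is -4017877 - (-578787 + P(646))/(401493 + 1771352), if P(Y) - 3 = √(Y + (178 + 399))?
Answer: -8730223371281/2172845 - √1223/2172845 ≈ -4.0179e+6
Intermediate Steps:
P(Y) = 3 + √(577 + Y) (P(Y) = 3 + √(Y + (178 + 399)) = 3 + √(Y + 577) = 3 + √(577 + Y))
-4017877 - (-578787 + P(646))/(401493 + 1771352) = -4017877 - (-578787 + (3 + √(577 + 646)))/(401493 + 1771352) = -4017877 - (-578787 + (3 + √1223))/2172845 = -4017877 - (-578784 + √1223)/2172845 = -4017877 - (-578784/2172845 + √1223/2172845) = -4017877 + (578784/2172845 - √1223/2172845) = -8730223371281/2172845 - √1223/2172845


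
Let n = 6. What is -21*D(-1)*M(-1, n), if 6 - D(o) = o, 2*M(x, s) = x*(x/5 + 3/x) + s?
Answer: -3381/5 ≈ -676.20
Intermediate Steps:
M(x, s) = s/2 + x*(3/x + x/5)/2 (M(x, s) = (x*(x/5 + 3/x) + s)/2 = (x*(3/x + x/5) + s)/2 = (s + x*(3/x + x/5))/2 = s/2 + x*(3/x + x/5)/2)
D(o) = 6 - o
-21*D(-1)*M(-1, n) = -21*(6 - 1*(-1))*(3/2 + (½)*6 + (⅒)*(-1)²) = -21*(6 + 1)*(3/2 + 3 + (⅒)*1) = -147*(3/2 + 3 + ⅒) = -147*23/5 = -21*161/5 = -3381/5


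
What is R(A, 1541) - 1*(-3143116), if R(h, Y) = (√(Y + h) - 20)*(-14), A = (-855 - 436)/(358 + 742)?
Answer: 3143396 - 21*√2070211/55 ≈ 3.1428e+6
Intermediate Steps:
A = -1291/1100 ≈ -1.1736
R(h, Y) = 280 - 14*√(Y + h) (R(h, Y) = (-20 + √(Y + h))*(-14) = 280 - 14*√(Y + h))
R(A, 1541) - 1*(-3143116) = (280 - 14*√(1541 - 1291/1100)) - 1*(-3143116) = (280 - 21*√2070211/55) + 3143116 = 3143396 - 21*√2070211/55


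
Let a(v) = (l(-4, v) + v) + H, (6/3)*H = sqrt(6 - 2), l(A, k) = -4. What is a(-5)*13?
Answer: -104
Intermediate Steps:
H = 1 (H = sqrt(6 - 2)/2 = sqrt(4)/2 = (1/2)*2 = 1)
a(v) = -3 + v (a(v) = (-4 + v) + 1 = -3 + v)
a(-5)*13 = (-3 - 5)*13 = -8*13 = -104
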